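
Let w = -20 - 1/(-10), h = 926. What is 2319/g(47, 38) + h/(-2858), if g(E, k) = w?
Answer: -33230647/284371 ≈ -116.86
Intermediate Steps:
w = -199/10 (w = -20 - 1*(-⅒) = -20 + ⅒ = -199/10 ≈ -19.900)
g(E, k) = -199/10
2319/g(47, 38) + h/(-2858) = 2319/(-199/10) + 926/(-2858) = 2319*(-10/199) + 926*(-1/2858) = -23190/199 - 463/1429 = -33230647/284371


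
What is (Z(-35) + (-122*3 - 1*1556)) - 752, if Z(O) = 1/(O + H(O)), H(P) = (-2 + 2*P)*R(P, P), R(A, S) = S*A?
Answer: -235940391/88235 ≈ -2674.0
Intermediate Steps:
R(A, S) = A*S
H(P) = P²*(-2 + 2*P) (H(P) = (-2 + 2*P)*(P*P) = (-2 + 2*P)*P² = P²*(-2 + 2*P))
Z(O) = 1/(O + 2*O²*(-1 + O))
(Z(-35) + (-122*3 - 1*1556)) - 752 = (1/((-35)*(1 + 2*(-35)*(-1 - 35))) + (-122*3 - 1*1556)) - 752 = (-1/(35*(1 + 2*(-35)*(-36))) + (-366 - 1556)) - 752 = (-1/(35*(1 + 2520)) - 1922) - 752 = (-1/35/2521 - 1922) - 752 = (-1/35*1/2521 - 1922) - 752 = (-1/88235 - 1922) - 752 = -169587671/88235 - 752 = -235940391/88235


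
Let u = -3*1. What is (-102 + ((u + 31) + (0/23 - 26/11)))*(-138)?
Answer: 115920/11 ≈ 10538.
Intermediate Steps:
u = -3
(-102 + ((u + 31) + (0/23 - 26/11)))*(-138) = (-102 + ((-3 + 31) + (0/23 - 26/11)))*(-138) = (-102 + (28 + (0*(1/23) - 26*1/11)))*(-138) = (-102 + (28 + (0 - 26/11)))*(-138) = (-102 + (28 - 26/11))*(-138) = (-102 + 282/11)*(-138) = -840/11*(-138) = 115920/11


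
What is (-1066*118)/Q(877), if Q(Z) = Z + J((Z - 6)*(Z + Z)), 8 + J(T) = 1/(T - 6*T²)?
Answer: -1761513204610641976/12169324377576937 ≈ -144.75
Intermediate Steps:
J(T) = -8 + 1/(T - 6*T²)
Q(Z) = Z + (-1 - 192*Z²*(-6 + Z)² + 16*Z*(-6 + Z))/(2*Z*(-1 + 12*Z*(-6 + Z))*(-6 + Z)) (Q(Z) = Z + (-1 - 48*(Z - 6)²*(Z + Z)² + 8*((Z - 6)*(Z + Z)))/((((Z - 6)*(Z + Z)))*(-1 + 6*((Z - 6)*(Z + Z)))) = Z + (-1 - 48*4*Z²*(-6 + Z)² + 8*((-6 + Z)*(2*Z)))/((((-6 + Z)*(2*Z)))*(-1 + 6*((-6 + Z)*(2*Z)))) = Z + (-1 - 48*4*Z²*(-6 + Z)² + 8*(2*Z*(-6 + Z)))/(((2*Z*(-6 + Z)))*(-1 + 6*(2*Z*(-6 + Z)))) = Z + (1/(2*Z*(-6 + Z)))*(-1 - 192*Z²*(-6 + Z)² + 16*Z*(-6 + Z))/(-1 + 12*Z*(-6 + Z)) = Z + (-1 - 192*Z²*(-6 + Z)² + 16*Z*(-6 + Z))/(2*Z*(-1 + 12*Z*(-6 + Z))*(-6 + Z)))
(-1066*118)/Q(877) = (-1066*118)/(((½)*(-1 - 6884*877² - 480*877⁴ - 96*877 + 24*877⁵ + 3166*877³)/(877*(6 - 144*877² + 12*877³ + 431*877)))) = -125788*1754*(6 - 144*769129 + 12*674526133 + 377987)/(-1 - 6884*769129 - 480*591559418641 - 84192 + 24*518797610148157 + 3166*674526133) = -125788*1754*(6 - 110754576 + 8094313596 + 377987)/(-1 - 5294684036 - 283948520947680 - 84192 + 12451142643555768 + 2135549737078) = -125788/((½)*(1/877)*12169324377576937/7983937013) = -125788/((½)*(1/877)*(1/7983937013)*12169324377576937) = -125788/12169324377576937/14003825520802 = -125788*14003825520802/12169324377576937 = -1761513204610641976/12169324377576937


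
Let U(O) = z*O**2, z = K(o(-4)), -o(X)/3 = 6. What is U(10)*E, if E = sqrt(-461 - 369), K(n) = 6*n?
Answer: -10800*I*sqrt(830) ≈ -3.1115e+5*I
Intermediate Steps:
o(X) = -18 (o(X) = -3*6 = -18)
z = -108 (z = 6*(-18) = -108)
U(O) = -108*O**2
E = I*sqrt(830) (E = sqrt(-830) = I*sqrt(830) ≈ 28.81*I)
U(10)*E = (-108*10**2)*(I*sqrt(830)) = (-108*100)*(I*sqrt(830)) = -10800*I*sqrt(830)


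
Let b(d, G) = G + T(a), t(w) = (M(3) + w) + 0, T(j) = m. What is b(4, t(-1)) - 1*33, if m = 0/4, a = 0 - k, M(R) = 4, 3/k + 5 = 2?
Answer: -30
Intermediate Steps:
k = -1 (k = 3/(-5 + 2) = 3/(-3) = 3*(-⅓) = -1)
a = 1 (a = 0 - 1*(-1) = 0 + 1 = 1)
m = 0 (m = 0*(¼) = 0)
T(j) = 0
t(w) = 4 + w (t(w) = (4 + w) + 0 = 4 + w)
b(d, G) = G (b(d, G) = G + 0 = G)
b(4, t(-1)) - 1*33 = (4 - 1) - 1*33 = 3 - 33 = -30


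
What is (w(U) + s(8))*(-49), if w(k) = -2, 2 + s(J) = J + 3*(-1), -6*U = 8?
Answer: -49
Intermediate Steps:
U = -4/3 (U = -⅙*8 = -4/3 ≈ -1.3333)
s(J) = -5 + J (s(J) = -2 + (J + 3*(-1)) = -2 + (J - 3) = -2 + (-3 + J) = -5 + J)
(w(U) + s(8))*(-49) = (-2 + (-5 + 8))*(-49) = (-2 + 3)*(-49) = 1*(-49) = -49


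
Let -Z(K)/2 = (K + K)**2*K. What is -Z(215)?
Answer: 79507000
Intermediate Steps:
Z(K) = -8*K**3 (Z(K) = -2*(K + K)**2*K = -2*(2*K)**2*K = -2*4*K**2*K = -8*K**3)
-Z(215) = -(-8)*215**3 = -(-8)*9938375 = -1*(-79507000) = 79507000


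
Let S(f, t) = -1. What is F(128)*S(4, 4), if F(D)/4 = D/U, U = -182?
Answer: 256/91 ≈ 2.8132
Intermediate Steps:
F(D) = -2*D/91 (F(D) = 4*(D/(-182)) = 4*(D*(-1/182)) = 4*(-D/182) = -2*D/91)
F(128)*S(4, 4) = -2/91*128*(-1) = -256/91*(-1) = 256/91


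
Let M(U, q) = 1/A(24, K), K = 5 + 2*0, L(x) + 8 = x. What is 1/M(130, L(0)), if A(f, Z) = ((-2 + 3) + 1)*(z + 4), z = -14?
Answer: -20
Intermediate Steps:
L(x) = -8 + x
K = 5 (K = 5 + 0 = 5)
A(f, Z) = -20 (A(f, Z) = ((-2 + 3) + 1)*(-14 + 4) = (1 + 1)*(-10) = 2*(-10) = -20)
M(U, q) = -1/20 (M(U, q) = 1/(-20) = -1/20)
1/M(130, L(0)) = 1/(-1/20) = -20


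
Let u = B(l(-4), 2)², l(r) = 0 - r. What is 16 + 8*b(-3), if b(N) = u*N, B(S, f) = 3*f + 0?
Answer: -848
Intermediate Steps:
l(r) = -r
B(S, f) = 3*f
u = 36 (u = (3*2)² = 6² = 36)
b(N) = 36*N
16 + 8*b(-3) = 16 + 8*(36*(-3)) = 16 + 8*(-108) = 16 - 864 = -848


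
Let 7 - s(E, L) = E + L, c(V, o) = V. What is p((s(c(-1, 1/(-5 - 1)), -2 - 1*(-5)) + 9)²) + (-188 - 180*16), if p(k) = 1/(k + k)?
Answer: -1202655/392 ≈ -3068.0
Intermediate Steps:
s(E, L) = 7 - E - L (s(E, L) = 7 - (E + L) = 7 + (-E - L) = 7 - E - L)
p(k) = 1/(2*k)
p((s(c(-1, 1/(-5 - 1)), -2 - 1*(-5)) + 9)²) + (-188 - 180*16) = 1/(2*(((7 - 1*(-1) - (-2 - 1*(-5))) + 9)²)) + (-188 - 180*16) = 1/(2*(((7 + 1 - (-2 + 5)) + 9)²)) + (-188 - 2880) = 1/(2*(((7 + 1 - 1*3) + 9)²)) - 3068 = 1/(2*(((7 + 1 - 3) + 9)²)) - 3068 = 1/(2*((5 + 9)²)) - 3068 = 1/(2*(14²)) - 3068 = (½)/196 - 3068 = (½)*(1/196) - 3068 = 1/392 - 3068 = -1202655/392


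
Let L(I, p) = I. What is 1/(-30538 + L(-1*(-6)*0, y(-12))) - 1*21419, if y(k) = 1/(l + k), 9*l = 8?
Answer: -654093423/30538 ≈ -21419.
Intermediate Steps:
l = 8/9 (l = (⅑)*8 = 8/9 ≈ 0.88889)
y(k) = 1/(8/9 + k)
1/(-30538 + L(-1*(-6)*0, y(-12))) - 1*21419 = 1/(-30538 - 1*(-6)*0) - 1*21419 = 1/(-30538 + 6*0) - 21419 = 1/(-30538 + 0) - 21419 = 1/(-30538) - 21419 = -1/30538 - 21419 = -654093423/30538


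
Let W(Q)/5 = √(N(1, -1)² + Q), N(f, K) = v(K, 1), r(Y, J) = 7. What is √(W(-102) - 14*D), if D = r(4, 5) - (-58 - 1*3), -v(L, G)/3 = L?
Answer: √(-952 + 5*I*√93) ≈ 0.78113 + 30.864*I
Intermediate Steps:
v(L, G) = -3*L
D = 68 (D = 7 - (-58 - 1*3) = 7 - (-58 - 3) = 7 - 1*(-61) = 7 + 61 = 68)
N(f, K) = -3*K
W(Q) = 5*√(9 + Q) (W(Q) = 5*√((-3*(-1))² + Q) = 5*√(3² + Q) = 5*√(9 + Q))
√(W(-102) - 14*D) = √(5*√(9 - 102) - 14*68) = √(5*√(-93) - 952) = √(5*(I*√93) - 952) = √(5*I*√93 - 952) = √(-952 + 5*I*√93)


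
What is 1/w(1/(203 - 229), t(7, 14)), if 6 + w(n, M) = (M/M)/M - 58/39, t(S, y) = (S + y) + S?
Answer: -1092/8137 ≈ -0.13420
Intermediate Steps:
t(S, y) = y + 2*S
w(n, M) = -292/39 + 1/M (w(n, M) = -6 + ((M/M)/M - 58/39) = -6 + (1/M - 58*1/39) = -6 + (1/M - 58/39) = -6 + (-58/39 + 1/M) = -292/39 + 1/M)
1/w(1/(203 - 229), t(7, 14)) = 1/(-292/39 + 1/(14 + 2*7)) = 1/(-292/39 + 1/(14 + 14)) = 1/(-292/39 + 1/28) = 1/(-8137/1092) = -1092/8137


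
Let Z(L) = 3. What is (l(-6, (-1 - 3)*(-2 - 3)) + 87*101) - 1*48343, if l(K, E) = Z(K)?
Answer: -39553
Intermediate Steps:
l(K, E) = 3
(l(-6, (-1 - 3)*(-2 - 3)) + 87*101) - 1*48343 = (3 + 87*101) - 1*48343 = (3 + 8787) - 48343 = 8790 - 48343 = -39553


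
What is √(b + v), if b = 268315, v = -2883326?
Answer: I*√2615011 ≈ 1617.1*I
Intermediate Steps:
√(b + v) = √(268315 - 2883326) = √(-2615011) = I*√2615011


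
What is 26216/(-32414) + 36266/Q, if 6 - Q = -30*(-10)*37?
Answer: -366591607/89900229 ≈ -4.0778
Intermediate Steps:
Q = -11094 (Q = 6 - (-30*(-10))*37 = 6 - 300*37 = 6 - 1*11100 = 6 - 11100 = -11094)
26216/(-32414) + 36266/Q = 26216/(-32414) + 36266/(-11094) = 26216*(-1/32414) + 36266*(-1/11094) = -13108/16207 - 18133/5547 = -366591607/89900229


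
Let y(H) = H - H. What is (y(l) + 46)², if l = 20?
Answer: 2116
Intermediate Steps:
y(H) = 0
(y(l) + 46)² = (0 + 46)² = 46² = 2116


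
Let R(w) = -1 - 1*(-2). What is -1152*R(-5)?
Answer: -1152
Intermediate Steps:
R(w) = 1 (R(w) = -1 + 2 = 1)
-1152*R(-5) = -1152*1 = -1152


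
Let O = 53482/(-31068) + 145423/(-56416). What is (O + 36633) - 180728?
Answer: -63141873570409/438183072 ≈ -1.4410e+5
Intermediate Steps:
O = -1883810569/438183072 (O = 53482*(-1/31068) + 145423*(-1/56416) = -26741/15534 - 145423/56416 = -1883810569/438183072 ≈ -4.2991)
(O + 36633) - 180728 = (-1883810569/438183072 + 36633) - 180728 = 16050076666007/438183072 - 180728 = -63141873570409/438183072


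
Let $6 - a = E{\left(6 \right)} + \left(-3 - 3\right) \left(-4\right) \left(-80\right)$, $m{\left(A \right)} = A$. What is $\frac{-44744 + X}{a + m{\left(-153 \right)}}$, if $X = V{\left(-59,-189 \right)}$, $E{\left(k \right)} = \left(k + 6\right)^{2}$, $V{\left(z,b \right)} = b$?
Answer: $- \frac{44933}{1629} \approx -27.583$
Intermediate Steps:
$E{\left(k \right)} = \left(6 + k\right)^{2}$
$X = -189$
$a = 1782$ ($a = 6 - \left(\left(6 + 6\right)^{2} + \left(-3 - 3\right) \left(-4\right) \left(-80\right)\right) = 6 - \left(12^{2} + \left(-6\right) \left(-4\right) \left(-80\right)\right) = 6 - \left(144 + 24 \left(-80\right)\right) = 6 - \left(144 - 1920\right) = 6 - -1776 = 6 + 1776 = 1782$)
$\frac{-44744 + X}{a + m{\left(-153 \right)}} = \frac{-44744 - 189}{1782 - 153} = - \frac{44933}{1629}$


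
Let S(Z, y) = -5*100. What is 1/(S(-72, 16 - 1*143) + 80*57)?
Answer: 1/4060 ≈ 0.00024631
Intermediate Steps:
S(Z, y) = -500
1/(S(-72, 16 - 1*143) + 80*57) = 1/(-500 + 80*57) = 1/(-500 + 4560) = 1/4060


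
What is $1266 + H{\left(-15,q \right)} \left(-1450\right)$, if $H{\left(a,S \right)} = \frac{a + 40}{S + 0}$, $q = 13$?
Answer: $- \frac{19792}{13} \approx -1522.5$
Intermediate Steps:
$H{\left(a,S \right)} = \frac{40 + a}{S}$
$1266 + H{\left(-15,q \right)} \left(-1450\right) = 1266 + \frac{40 - 15}{13} \left(-1450\right) = 1266 + \frac{1}{13} \cdot 25 \left(-1450\right) = 1266 + \frac{25}{13} \left(-1450\right) = 1266 - \frac{36250}{13} = - \frac{19792}{13}$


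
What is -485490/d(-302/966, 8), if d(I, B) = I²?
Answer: -113259476610/22801 ≈ -4.9673e+6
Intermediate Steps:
-485490/d(-302/966, 8) = -485490/((-302/966)²) = -485490/((-302*1/966)²) = -485490/((-151/483)²) = -485490/22801/233289 = -485490*233289/22801 = -113259476610/22801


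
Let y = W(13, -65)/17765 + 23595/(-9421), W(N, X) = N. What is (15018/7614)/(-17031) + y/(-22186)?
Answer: -118747175781646/40124810989733802255 ≈ -2.9594e-6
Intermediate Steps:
y = -419042702/167364065 (y = 13/17765 + 23595/(-9421) = 13*(1/17765) + 23595*(-1/9421) = 13/17765 - 23595/9421 = -419042702/167364065 ≈ -2.5038)
(15018/7614)/(-17031) + y/(-22186) = (15018/7614)/(-17031) - 419042702/167364065/(-22186) = (15018*(1/7614))*(-1/17031) - 419042702/167364065*(-1/22186) = (2503/1269)*(-1/17031) + 209521351/1856569573045 = -2503/21612339 + 209521351/1856569573045 = -118747175781646/40124810989733802255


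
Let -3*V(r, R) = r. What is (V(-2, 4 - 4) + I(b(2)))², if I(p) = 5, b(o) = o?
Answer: 289/9 ≈ 32.111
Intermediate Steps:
V(r, R) = -r/3
(V(-2, 4 - 4) + I(b(2)))² = (-⅓*(-2) + 5)² = (⅔ + 5)² = (17/3)² = 289/9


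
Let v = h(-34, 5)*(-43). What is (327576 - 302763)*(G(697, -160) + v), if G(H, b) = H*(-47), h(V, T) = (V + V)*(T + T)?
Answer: -87316947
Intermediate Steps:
h(V, T) = 4*T*V (h(V, T) = (2*V)*(2*T) = 4*T*V)
G(H, b) = -47*H
v = 29240 (v = (4*5*(-34))*(-43) = -680*(-43) = 29240)
(327576 - 302763)*(G(697, -160) + v) = (327576 - 302763)*(-47*697 + 29240) = 24813*(-32759 + 29240) = 24813*(-3519) = -87316947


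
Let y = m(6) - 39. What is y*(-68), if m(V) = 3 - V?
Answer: 2856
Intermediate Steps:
y = -42 (y = (3 - 1*6) - 39 = (3 - 6) - 39 = -3 - 39 = -42)
y*(-68) = -42*(-68) = 2856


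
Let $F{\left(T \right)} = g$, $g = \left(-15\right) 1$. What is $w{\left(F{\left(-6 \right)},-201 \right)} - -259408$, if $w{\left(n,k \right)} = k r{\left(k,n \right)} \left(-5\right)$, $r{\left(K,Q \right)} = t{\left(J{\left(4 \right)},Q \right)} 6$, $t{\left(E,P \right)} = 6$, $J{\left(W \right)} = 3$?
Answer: $295588$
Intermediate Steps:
$g = -15$
$r{\left(K,Q \right)} = 36$ ($r{\left(K,Q \right)} = 6 \cdot 6 = 36$)
$F{\left(T \right)} = -15$
$w{\left(n,k \right)} = - 180 k$ ($w{\left(n,k \right)} = k 36 \left(-5\right) = 36 k \left(-5\right) = - 180 k$)
$w{\left(F{\left(-6 \right)},-201 \right)} - -259408 = \left(-180\right) \left(-201\right) - -259408 = 36180 + 259408 = 295588$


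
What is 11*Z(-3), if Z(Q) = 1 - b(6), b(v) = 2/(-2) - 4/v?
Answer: 88/3 ≈ 29.333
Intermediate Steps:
b(v) = -1 - 4/v (b(v) = 2*(-1/2) - 4/v = -1 - 4/v)
Z(Q) = 8/3 (Z(Q) = 1 - (-4 - 1*6)/6 = 1 - (-4 - 6)/6 = 1 - (-10)/6 = 1 - 1*(-5/3) = 1 + 5/3 = 8/3)
11*Z(-3) = 11*(8/3) = 88/3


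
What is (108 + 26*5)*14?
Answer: 3332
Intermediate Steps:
(108 + 26*5)*14 = (108 + 130)*14 = 238*14 = 3332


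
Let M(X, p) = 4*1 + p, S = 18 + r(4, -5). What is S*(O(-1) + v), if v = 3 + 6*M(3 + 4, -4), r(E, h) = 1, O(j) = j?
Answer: 38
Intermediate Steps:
S = 19 (S = 18 + 1 = 19)
M(X, p) = 4 + p
v = 3 (v = 3 + 6*(4 - 4) = 3 + 6*0 = 3 + 0 = 3)
S*(O(-1) + v) = 19*(-1 + 3) = 19*2 = 38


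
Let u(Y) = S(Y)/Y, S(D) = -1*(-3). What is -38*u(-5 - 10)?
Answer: 38/5 ≈ 7.6000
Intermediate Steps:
S(D) = 3
u(Y) = 3/Y
-38*u(-5 - 10) = -114/(-5 - 10) = -114/(-15) = -114*(-1)/15 = -38*(-1/5) = 38/5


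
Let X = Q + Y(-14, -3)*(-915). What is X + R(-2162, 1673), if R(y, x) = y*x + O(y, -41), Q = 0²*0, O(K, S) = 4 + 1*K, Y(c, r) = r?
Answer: -3616439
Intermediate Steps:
O(K, S) = 4 + K
Q = 0 (Q = 0*0 = 0)
R(y, x) = 4 + y + x*y (R(y, x) = y*x + (4 + y) = x*y + (4 + y) = 4 + y + x*y)
X = 2745 (X = 0 - 3*(-915) = 0 + 2745 = 2745)
X + R(-2162, 1673) = 2745 + (4 - 2162 + 1673*(-2162)) = 2745 + (4 - 2162 - 3617026) = 2745 - 3619184 = -3616439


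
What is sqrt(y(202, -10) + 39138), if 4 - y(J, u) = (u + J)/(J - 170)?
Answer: 4*sqrt(2446) ≈ 197.83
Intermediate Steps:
y(J, u) = 4 - (J + u)/(-170 + J) (y(J, u) = 4 - (u + J)/(J - 170) = 4 - (J + u)/(-170 + J))
sqrt(y(202, -10) + 39138) = sqrt((-680 - 1*(-10) + 3*202)/(-170 + 202) + 39138) = sqrt((-680 + 10 + 606)/32 + 39138) = sqrt((1/32)*(-64) + 39138) = sqrt(-2 + 39138) = sqrt(39136) = 4*sqrt(2446)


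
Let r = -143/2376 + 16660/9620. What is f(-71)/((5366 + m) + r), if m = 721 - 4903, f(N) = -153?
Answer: -935064/7246267 ≈ -0.12904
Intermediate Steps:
m = -4182
r = 173675/103896 (r = -143*1/2376 + 16660*(1/9620) = -13/216 + 833/481 = 173675/103896 ≈ 1.6716)
f(-71)/((5366 + m) + r) = -153/((5366 - 4182) + 173675/103896) = -153/(1184 + 173675/103896) = -153/123186539/103896 = -153*103896/123186539 = -935064/7246267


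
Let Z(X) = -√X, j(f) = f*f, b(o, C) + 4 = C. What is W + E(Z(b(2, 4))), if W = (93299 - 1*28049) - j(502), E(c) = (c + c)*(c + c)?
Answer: -186754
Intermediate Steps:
b(o, C) = -4 + C
j(f) = f²
E(c) = 4*c² (E(c) = (2*c)*(2*c) = 4*c²)
W = -186754 (W = (93299 - 1*28049) - 1*502² = (93299 - 28049) - 1*252004 = 65250 - 252004 = -186754)
W + E(Z(b(2, 4))) = -186754 + 4*(-√(-4 + 4))² = -186754 + 4*(-√0)² = -186754 + 4*(-1*0)² = -186754 + 4*0² = -186754 + 4*0 = -186754 + 0 = -186754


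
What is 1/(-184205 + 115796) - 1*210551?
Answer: -14403583360/68409 ≈ -2.1055e+5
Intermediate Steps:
1/(-184205 + 115796) - 1*210551 = 1/(-68409) - 210551 = -1/68409 - 210551 = -14403583360/68409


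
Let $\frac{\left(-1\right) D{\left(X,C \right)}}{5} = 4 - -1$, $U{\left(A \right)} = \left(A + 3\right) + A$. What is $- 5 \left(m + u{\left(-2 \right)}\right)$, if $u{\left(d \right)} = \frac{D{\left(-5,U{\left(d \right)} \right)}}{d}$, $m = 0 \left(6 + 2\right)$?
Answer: $- \frac{125}{2} \approx -62.5$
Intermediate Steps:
$U{\left(A \right)} = 3 + 2 A$ ($U{\left(A \right)} = \left(3 + A\right) + A = 3 + 2 A$)
$D{\left(X,C \right)} = -25$ ($D{\left(X,C \right)} = - 5 \left(4 - -1\right) = - 5 \left(4 + 1\right) = \left(-5\right) 5 = -25$)
$m = 0$ ($m = 0 \cdot 8 = 0$)
$u{\left(d \right)} = - \frac{25}{d}$
$- 5 \left(m + u{\left(-2 \right)}\right) = - 5 \left(0 - \frac{25}{-2}\right) = - 5 \left(0 - - \frac{25}{2}\right) = - 5 \left(0 + \frac{25}{2}\right) = \left(-5\right) \frac{25}{2} = - \frac{125}{2}$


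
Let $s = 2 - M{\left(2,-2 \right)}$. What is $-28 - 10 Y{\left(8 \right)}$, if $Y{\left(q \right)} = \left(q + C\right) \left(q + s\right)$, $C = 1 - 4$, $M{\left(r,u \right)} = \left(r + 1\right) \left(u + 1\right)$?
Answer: $-678$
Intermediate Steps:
$M{\left(r,u \right)} = \left(1 + r\right) \left(1 + u\right)$
$C = -3$ ($C = 1 - 4 = -3$)
$s = 5$ ($s = 2 - \left(1 + 2 - 2 + 2 \left(-2\right)\right) = 2 - \left(1 + 2 - 2 - 4\right) = 2 - -3 = 2 + 3 = 5$)
$Y{\left(q \right)} = \left(-3 + q\right) \left(5 + q\right)$ ($Y{\left(q \right)} = \left(q - 3\right) \left(q + 5\right) = \left(-3 + q\right) \left(5 + q\right)$)
$-28 - 10 Y{\left(8 \right)} = -28 - 10 \left(-15 + 8^{2} + 2 \cdot 8\right) = -28 - 10 \left(-15 + 64 + 16\right) = -28 - 650 = -678$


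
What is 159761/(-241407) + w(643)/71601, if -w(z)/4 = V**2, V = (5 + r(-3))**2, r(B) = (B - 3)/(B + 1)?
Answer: -5131419883/5761660869 ≈ -0.89061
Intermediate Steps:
r(B) = (-3 + B)/(1 + B)
V = 64 (V = (5 + (-3 - 3)/(1 - 3))**2 = (5 - 6/(-2))**2 = (5 - 1/2*(-6))**2 = (5 + 3)**2 = 8**2 = 64)
w(z) = -16384 (w(z) = -4*64**2 = -4*4096 = -16384)
159761/(-241407) + w(643)/71601 = 159761/(-241407) - 16384/71601 = 159761*(-1/241407) - 16384*1/71601 = -159761/241407 - 16384/71601 = -5131419883/5761660869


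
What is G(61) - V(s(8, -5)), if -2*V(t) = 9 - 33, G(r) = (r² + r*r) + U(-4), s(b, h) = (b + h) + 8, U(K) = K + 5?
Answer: 7431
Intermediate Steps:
U(K) = 5 + K
s(b, h) = 8 + b + h
G(r) = 1 + 2*r² (G(r) = (r² + r*r) + (5 - 4) = (r² + r²) + 1 = 2*r² + 1 = 1 + 2*r²)
V(t) = 12 (V(t) = -(9 - 33)/2 = -½*(-24) = 12)
G(61) - V(s(8, -5)) = (1 + 2*61²) - 1*12 = (1 + 2*3721) - 12 = (1 + 7442) - 12 = 7443 - 12 = 7431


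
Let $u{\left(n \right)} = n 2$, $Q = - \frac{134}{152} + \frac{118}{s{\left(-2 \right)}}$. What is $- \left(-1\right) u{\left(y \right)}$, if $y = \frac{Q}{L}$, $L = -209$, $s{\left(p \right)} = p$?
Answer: $\frac{4551}{7942} \approx 0.57303$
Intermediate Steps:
$Q = - \frac{4551}{76}$ ($Q = - \frac{134}{152} + \frac{118}{-2} = \left(-134\right) \frac{1}{152} + 118 \left(- \frac{1}{2}\right) = - \frac{67}{76} - 59 = - \frac{4551}{76} \approx -59.882$)
$y = \frac{4551}{15884}$ ($y = - \frac{4551}{76 \left(-209\right)} = \left(- \frac{4551}{76}\right) \left(- \frac{1}{209}\right) = \frac{4551}{15884} \approx 0.28651$)
$u{\left(n \right)} = 2 n$
$- \left(-1\right) u{\left(y \right)} = - \left(-1\right) 2 \cdot \frac{4551}{15884} = - \frac{\left(-1\right) 4551}{7942} = \left(-1\right) \left(- \frac{4551}{7942}\right) = \frac{4551}{7942}$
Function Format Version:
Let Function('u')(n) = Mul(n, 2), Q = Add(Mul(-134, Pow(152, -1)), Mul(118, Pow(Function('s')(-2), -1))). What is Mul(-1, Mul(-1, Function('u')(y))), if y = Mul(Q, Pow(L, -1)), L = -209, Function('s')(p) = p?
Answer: Rational(4551, 7942) ≈ 0.57303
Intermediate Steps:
Q = Rational(-4551, 76) (Q = Add(Mul(-134, Pow(152, -1)), Mul(118, Pow(-2, -1))) = Add(Mul(-134, Rational(1, 152)), Mul(118, Rational(-1, 2))) = Add(Rational(-67, 76), -59) = Rational(-4551, 76) ≈ -59.882)
y = Rational(4551, 15884) (y = Mul(Rational(-4551, 76), Pow(-209, -1)) = Mul(Rational(-4551, 76), Rational(-1, 209)) = Rational(4551, 15884) ≈ 0.28651)
Function('u')(n) = Mul(2, n)
Mul(-1, Mul(-1, Function('u')(y))) = Mul(-1, Mul(-1, Mul(2, Rational(4551, 15884)))) = Mul(-1, Mul(-1, Rational(4551, 7942))) = Mul(-1, Rational(-4551, 7942)) = Rational(4551, 7942)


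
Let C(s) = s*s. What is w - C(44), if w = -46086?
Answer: -48022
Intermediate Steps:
C(s) = s**2
w - C(44) = -46086 - 1*44**2 = -46086 - 1*1936 = -46086 - 1936 = -48022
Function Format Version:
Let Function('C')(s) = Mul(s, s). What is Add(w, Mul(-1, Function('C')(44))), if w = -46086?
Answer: -48022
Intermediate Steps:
Function('C')(s) = Pow(s, 2)
Add(w, Mul(-1, Function('C')(44))) = Add(-46086, Mul(-1, Pow(44, 2))) = Add(-46086, Mul(-1, 1936)) = Add(-46086, -1936) = -48022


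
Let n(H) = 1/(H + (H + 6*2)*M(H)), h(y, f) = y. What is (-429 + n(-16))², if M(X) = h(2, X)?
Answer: 106028209/576 ≈ 1.8408e+5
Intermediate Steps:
M(X) = 2
n(H) = 1/(24 + 3*H) (n(H) = 1/(H + (H + 6*2)*2) = 1/(H + (H + 12)*2) = 1/(H + (12 + H)*2) = 1/(H + (24 + 2*H)) = 1/(24 + 3*H))
(-429 + n(-16))² = (-429 + 1/(3*(8 - 16)))² = (-429 + (⅓)/(-8))² = (-429 + (⅓)*(-⅛))² = (-429 - 1/24)² = (-10297/24)² = 106028209/576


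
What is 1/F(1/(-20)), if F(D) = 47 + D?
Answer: 20/939 ≈ 0.021299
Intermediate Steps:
1/F(1/(-20)) = 1/(47 + 1/(-20)) = 1/(47 - 1/20) = 1/(939/20) = 20/939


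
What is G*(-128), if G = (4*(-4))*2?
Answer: 4096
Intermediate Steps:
G = -32 (G = -16*2 = -32)
G*(-128) = -32*(-128) = 4096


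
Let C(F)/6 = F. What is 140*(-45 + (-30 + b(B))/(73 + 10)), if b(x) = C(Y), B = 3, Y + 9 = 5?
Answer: -530460/83 ≈ -6391.1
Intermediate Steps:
Y = -4 (Y = -9 + 5 = -4)
C(F) = 6*F
b(x) = -24 (b(x) = 6*(-4) = -24)
140*(-45 + (-30 + b(B))/(73 + 10)) = 140*(-45 + (-30 - 24)/(73 + 10)) = 140*(-45 - 54/83) = 140*(-3789/83) = -530460/83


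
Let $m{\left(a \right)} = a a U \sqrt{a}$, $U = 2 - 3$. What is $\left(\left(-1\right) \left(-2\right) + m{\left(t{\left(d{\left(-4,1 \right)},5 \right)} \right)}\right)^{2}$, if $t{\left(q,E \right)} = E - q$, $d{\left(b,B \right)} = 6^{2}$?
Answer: $\left(2 - 961 i \sqrt{31}\right)^{2} \approx -2.8629 \cdot 10^{7} - 2.14 \cdot 10^{4} i$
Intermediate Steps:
$d{\left(b,B \right)} = 36$
$U = -1$
$m{\left(a \right)} = - a^{\frac{5}{2}}$ ($m{\left(a \right)} = a a \left(-1\right) \sqrt{a} = a^{2} \left(-1\right) \sqrt{a} = - a^{2} \sqrt{a} = - a^{\frac{5}{2}}$)
$\left(\left(-1\right) \left(-2\right) + m{\left(t{\left(d{\left(-4,1 \right)},5 \right)} \right)}\right)^{2} = \left(\left(-1\right) \left(-2\right) - \left(5 - 36\right)^{\frac{5}{2}}\right)^{2} = \left(2 - \left(5 - 36\right)^{\frac{5}{2}}\right)^{2} = \left(2 - \left(-31\right)^{\frac{5}{2}}\right)^{2} = \left(2 - 961 i \sqrt{31}\right)^{2}$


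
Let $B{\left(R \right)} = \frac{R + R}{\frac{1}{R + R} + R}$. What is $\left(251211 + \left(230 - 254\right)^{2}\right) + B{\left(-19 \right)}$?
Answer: $\frac{182043445}{723} \approx 2.5179 \cdot 10^{5}$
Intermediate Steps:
$B{\left(R \right)} = \frac{2 R}{R + \frac{1}{2 R}}$ ($B{\left(R \right)} = \frac{2 R}{\frac{1}{2 R} + R} = \frac{2 R}{R + \frac{1}{2 R}}$)
$\left(251211 + \left(230 - 254\right)^{2}\right) + B{\left(-19 \right)} = \left(251211 + \left(230 - 254\right)^{2}\right) + \frac{4 \left(-19\right)^{2}}{1 + 2 \left(-19\right)^{2}} = \left(251211 + \left(-24\right)^{2}\right) + 4 \cdot 361 \frac{1}{1 + 2 \cdot 361} = \left(251211 + 576\right) + 4 \cdot 361 \frac{1}{1 + 722} = 251787 + 4 \cdot 361 \cdot \frac{1}{723} = 251787 + \frac{1444}{723} = \frac{182043445}{723}$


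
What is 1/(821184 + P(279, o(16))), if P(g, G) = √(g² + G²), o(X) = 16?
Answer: 821184/674343083759 - √78097/674343083759 ≈ 1.2173e-6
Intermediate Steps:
P(g, G) = √(G² + g²)
1/(821184 + P(279, o(16))) = 1/(821184 + √(16² + 279²)) = 1/(821184 + √(256 + 77841)) = 1/(821184 + √78097)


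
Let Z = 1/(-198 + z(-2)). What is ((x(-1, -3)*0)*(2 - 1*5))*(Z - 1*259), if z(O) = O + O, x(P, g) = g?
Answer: 0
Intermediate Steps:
z(O) = 2*O
Z = -1/202 (Z = 1/(-198 + 2*(-2)) = 1/(-198 - 4) = 1/(-202) = -1/202 ≈ -0.0049505)
((x(-1, -3)*0)*(2 - 1*5))*(Z - 1*259) = ((-3*0)*(2 - 1*5))*(-1/202 - 1*259) = (0*(2 - 5))*(-1/202 - 259) = (0*(-3))*(-52319/202) = 0*(-52319/202) = 0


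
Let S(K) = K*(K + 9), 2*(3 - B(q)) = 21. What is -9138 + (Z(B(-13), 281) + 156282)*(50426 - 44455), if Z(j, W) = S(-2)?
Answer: 933067090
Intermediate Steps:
B(q) = -15/2 (B(q) = 3 - ½*21 = 3 - 21/2 = -15/2)
S(K) = K*(9 + K)
Z(j, W) = -14 (Z(j, W) = -2*(9 - 2) = -2*7 = -14)
-9138 + (Z(B(-13), 281) + 156282)*(50426 - 44455) = -9138 + (-14 + 156282)*(50426 - 44455) = -9138 + 156268*5971 = -9138 + 933076228 = 933067090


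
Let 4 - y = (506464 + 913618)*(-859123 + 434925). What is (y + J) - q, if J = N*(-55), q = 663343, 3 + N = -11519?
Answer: 602395914607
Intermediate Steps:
N = -11522 (N = -3 - 11519 = -11522)
y = 602395944240 (y = 4 - (506464 + 913618)*(-859123 + 434925) = 4 - 1420082*(-424198) = 4 - 1*(-602395944236) = 4 + 602395944236 = 602395944240)
J = 633710 (J = -11522*(-55) = 633710)
(y + J) - q = (602395944240 + 633710) - 1*663343 = 602396577950 - 663343 = 602395914607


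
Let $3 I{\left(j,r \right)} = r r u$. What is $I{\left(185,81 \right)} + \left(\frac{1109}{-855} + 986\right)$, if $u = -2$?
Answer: $- \frac{2897849}{855} \approx -3389.3$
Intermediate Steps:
$I{\left(j,r \right)} = - \frac{2 r^{2}}{3}$ ($I{\left(j,r \right)} = \frac{r r \left(-2\right)}{3} = \frac{r^{2} \left(-2\right)}{3} = \frac{\left(-2\right) r^{2}}{3} = - \frac{2 r^{2}}{3}$)
$I{\left(185,81 \right)} + \left(\frac{1109}{-855} + 986\right) = - \frac{2 \cdot 81^{2}}{3} + \left(\frac{1109}{-855} + 986\right) = \left(- \frac{2}{3}\right) 6561 + \left(1109 \left(- \frac{1}{855}\right) + 986\right) = -4374 + \left(- \frac{1109}{855} + 986\right) = -4374 + \frac{841921}{855} = - \frac{2897849}{855}$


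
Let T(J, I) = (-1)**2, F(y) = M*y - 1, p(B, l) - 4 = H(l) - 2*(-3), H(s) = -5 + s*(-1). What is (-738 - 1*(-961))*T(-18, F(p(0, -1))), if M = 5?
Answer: 223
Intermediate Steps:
H(s) = -5 - s
p(B, l) = 5 - l (p(B, l) = 4 + ((-5 - l) - 2*(-3)) = 4 + ((-5 - l) + 6) = 4 + (1 - l) = 5 - l)
F(y) = -1 + 5*y (F(y) = 5*y - 1 = -1 + 5*y)
T(J, I) = 1
(-738 - 1*(-961))*T(-18, F(p(0, -1))) = (-738 - 1*(-961))*1 = (-738 + 961)*1 = 223*1 = 223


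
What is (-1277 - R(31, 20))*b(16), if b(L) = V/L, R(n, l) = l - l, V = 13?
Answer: -16601/16 ≈ -1037.6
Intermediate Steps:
R(n, l) = 0
b(L) = 13/L
(-1277 - R(31, 20))*b(16) = (-1277 - 1*0)*(13/16) = (-1277 + 0)*(13*(1/16)) = -1277*13/16 = -16601/16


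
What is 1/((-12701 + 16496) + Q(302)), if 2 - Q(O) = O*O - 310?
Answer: -1/87097 ≈ -1.1481e-5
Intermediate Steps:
Q(O) = 312 - O² (Q(O) = 2 - (O*O - 310) = 2 - (O² - 310) = 2 - (-310 + O²) = 2 + (310 - O²) = 312 - O²)
1/((-12701 + 16496) + Q(302)) = 1/((-12701 + 16496) + (312 - 1*302²)) = 1/(3795 + (312 - 1*91204)) = 1/(3795 + (312 - 91204)) = 1/(3795 - 90892) = 1/(-87097) = -1/87097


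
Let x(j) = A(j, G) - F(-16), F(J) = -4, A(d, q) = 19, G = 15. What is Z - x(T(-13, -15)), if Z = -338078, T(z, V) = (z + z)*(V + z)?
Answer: -338101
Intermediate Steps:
T(z, V) = 2*z*(V + z) (T(z, V) = (2*z)*(V + z) = 2*z*(V + z))
x(j) = 23 (x(j) = 19 - 1*(-4) = 19 + 4 = 23)
Z - x(T(-13, -15)) = -338078 - 1*23 = -338078 - 23 = -338101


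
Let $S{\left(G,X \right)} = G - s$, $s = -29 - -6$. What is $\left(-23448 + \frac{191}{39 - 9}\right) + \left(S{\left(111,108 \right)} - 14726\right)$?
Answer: $- \frac{1141009}{30} \approx -38034.0$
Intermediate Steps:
$s = -23$ ($s = -29 + 6 = -23$)
$S{\left(G,X \right)} = 23 + G$ ($S{\left(G,X \right)} = G - -23 = G + 23 = 23 + G$)
$\left(-23448 + \frac{191}{39 - 9}\right) + \left(S{\left(111,108 \right)} - 14726\right) = \left(-23448 + \frac{191}{39 - 9}\right) + \left(\left(23 + 111\right) - 14726\right) = \left(-23448 + \frac{191}{30}\right) + \left(134 - 14726\right) = \left(-23448 + 191 \cdot \frac{1}{30}\right) - 14592 = \left(-23448 + \frac{191}{30}\right) - 14592 = - \frac{703249}{30} - 14592 = - \frac{1141009}{30}$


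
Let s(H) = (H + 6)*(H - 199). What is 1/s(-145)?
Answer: 1/47816 ≈ 2.0913e-5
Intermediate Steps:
s(H) = (-199 + H)*(6 + H) (s(H) = (6 + H)*(-199 + H) = (-199 + H)*(6 + H))
1/s(-145) = 1/(-1194 + (-145)² - 193*(-145)) = 1/(-1194 + 21025 + 27985) = 1/47816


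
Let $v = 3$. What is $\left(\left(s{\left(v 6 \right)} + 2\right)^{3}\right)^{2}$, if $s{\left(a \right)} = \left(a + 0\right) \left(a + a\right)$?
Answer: $75418890625000000$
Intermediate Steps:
$s{\left(a \right)} = 2 a^{2}$ ($s{\left(a \right)} = a 2 a = 2 a^{2}$)
$\left(\left(s{\left(v 6 \right)} + 2\right)^{3}\right)^{2} = \left(\left(2 \left(3 \cdot 6\right)^{2} + 2\right)^{3}\right)^{2} = \left(\left(2 \cdot 18^{2} + 2\right)^{3}\right)^{2} = \left(\left(2 \cdot 324 + 2\right)^{3}\right)^{2} = \left(\left(648 + 2\right)^{3}\right)^{2} = \left(650^{3}\right)^{2} = 274625000^{2} = 75418890625000000$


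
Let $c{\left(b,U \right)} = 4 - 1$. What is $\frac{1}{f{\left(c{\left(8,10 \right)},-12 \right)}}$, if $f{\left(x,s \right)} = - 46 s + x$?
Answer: $\frac{1}{555} \approx 0.0018018$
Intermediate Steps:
$c{\left(b,U \right)} = 3$ ($c{\left(b,U \right)} = 4 - 1 = 3$)
$f{\left(x,s \right)} = x - 46 s$
$\frac{1}{f{\left(c{\left(8,10 \right)},-12 \right)}} = \frac{1}{3 - -552} = \frac{1}{3 + 552} = \frac{1}{555}$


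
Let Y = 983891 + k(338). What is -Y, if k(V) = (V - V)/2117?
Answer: -983891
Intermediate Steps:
k(V) = 0 (k(V) = 0*(1/2117) = 0)
Y = 983891 (Y = 983891 + 0 = 983891)
-Y = -1*983891 = -983891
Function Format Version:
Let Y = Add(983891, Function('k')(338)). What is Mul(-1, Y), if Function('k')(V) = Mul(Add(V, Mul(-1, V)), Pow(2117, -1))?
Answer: -983891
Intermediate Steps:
Function('k')(V) = 0 (Function('k')(V) = Mul(0, Rational(1, 2117)) = 0)
Y = 983891 (Y = Add(983891, 0) = 983891)
Mul(-1, Y) = Mul(-1, 983891) = -983891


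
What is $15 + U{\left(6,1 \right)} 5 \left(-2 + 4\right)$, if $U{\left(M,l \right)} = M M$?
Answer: $375$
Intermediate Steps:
$U{\left(M,l \right)} = M^{2}$
$15 + U{\left(6,1 \right)} 5 \left(-2 + 4\right) = 15 + 6^{2} \cdot 5 \left(-2 + 4\right) = 15 + 36 \cdot 5 \cdot 2 = 15 + 36 \cdot 10 = 15 + 360 = 375$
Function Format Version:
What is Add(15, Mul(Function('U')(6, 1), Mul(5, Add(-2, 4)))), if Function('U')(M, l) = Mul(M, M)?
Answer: 375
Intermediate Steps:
Function('U')(M, l) = Pow(M, 2)
Add(15, Mul(Function('U')(6, 1), Mul(5, Add(-2, 4)))) = Add(15, Mul(Pow(6, 2), Mul(5, Add(-2, 4)))) = Add(15, Mul(36, Mul(5, 2))) = Add(15, Mul(36, 10)) = Add(15, 360) = 375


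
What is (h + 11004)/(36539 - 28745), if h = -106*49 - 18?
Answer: 2896/3897 ≈ 0.74314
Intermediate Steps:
h = -5212 (h = -5194 - 18 = -5212)
(h + 11004)/(36539 - 28745) = (-5212 + 11004)/(36539 - 28745) = 5792/7794 = 5792*(1/7794) = 2896/3897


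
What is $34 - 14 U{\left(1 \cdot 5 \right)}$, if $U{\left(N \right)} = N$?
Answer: $-36$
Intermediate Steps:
$34 - 14 U{\left(1 \cdot 5 \right)} = 34 - 14 \cdot 1 \cdot 5 = 34 - 70 = -36$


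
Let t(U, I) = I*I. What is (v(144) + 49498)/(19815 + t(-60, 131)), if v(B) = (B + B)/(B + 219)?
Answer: 2994677/2237048 ≈ 1.3387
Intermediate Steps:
v(B) = 2*B/(219 + B) (v(B) = (2*B)/(219 + B) = 2*B/(219 + B))
t(U, I) = I²
(v(144) + 49498)/(19815 + t(-60, 131)) = (2*144/(219 + 144) + 49498)/(19815 + 131²) = (2*144/363 + 49498)/(19815 + 17161) = (2*144*(1/363) + 49498)/36976 = (96/121 + 49498)*(1/36976) = (5989354/121)*(1/36976) = 2994677/2237048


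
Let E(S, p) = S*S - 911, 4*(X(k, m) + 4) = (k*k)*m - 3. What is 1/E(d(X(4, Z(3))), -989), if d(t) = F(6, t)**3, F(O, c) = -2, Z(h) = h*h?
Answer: -1/847 ≈ -0.0011806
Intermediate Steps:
Z(h) = h**2
X(k, m) = -19/4 + m*k**2/4 (X(k, m) = -4 + ((k*k)*m - 3)/4 = -4 + (k**2*m - 3)/4 = -4 + (m*k**2 - 3)/4 = -4 + (-3 + m*k**2)/4 = -4 + (-3/4 + m*k**2/4) = -19/4 + m*k**2/4)
d(t) = -8 (d(t) = (-2)**3 = -8)
E(S, p) = -911 + S**2 (E(S, p) = S**2 - 911 = -911 + S**2)
1/E(d(X(4, Z(3))), -989) = 1/(-911 + (-8)**2) = 1/(-911 + 64) = 1/(-847) = -1/847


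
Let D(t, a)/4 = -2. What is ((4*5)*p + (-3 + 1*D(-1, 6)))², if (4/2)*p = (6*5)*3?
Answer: 790321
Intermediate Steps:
D(t, a) = -8 (D(t, a) = 4*(-2) = -8)
p = 45 (p = ((6*5)*3)/2 = (30*3)/2 = (½)*90 = 45)
((4*5)*p + (-3 + 1*D(-1, 6)))² = ((4*5)*45 + (-3 + 1*(-8)))² = (20*45 + (-3 - 8))² = (900 - 11)² = 889² = 790321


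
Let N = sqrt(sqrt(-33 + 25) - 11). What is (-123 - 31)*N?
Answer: -154*sqrt(-11 + 2*I*sqrt(2)) ≈ -65.138 - 514.9*I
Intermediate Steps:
N = sqrt(-11 + 2*I*sqrt(2)) (N = sqrt(sqrt(-8) - 11) = sqrt(2*I*sqrt(2) - 11) = sqrt(-11 + 2*I*sqrt(2)) ≈ 0.42298 + 3.3435*I)
(-123 - 31)*N = (-123 - 31)*sqrt(-11 + 2*I*sqrt(2)) = -154*sqrt(-11 + 2*I*sqrt(2))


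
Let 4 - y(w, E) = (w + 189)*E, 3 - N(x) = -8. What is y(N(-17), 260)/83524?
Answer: -1857/2983 ≈ -0.62253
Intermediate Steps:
N(x) = 11 (N(x) = 3 - 1*(-8) = 3 + 8 = 11)
y(w, E) = 4 - E*(189 + w) (y(w, E) = 4 - (w + 189)*E = 4 - (189 + w)*E = 4 - E*(189 + w))
y(N(-17), 260)/83524 = (4 - 189*260 - 1*260*11)/83524 = (4 - 49140 - 2860)*(1/83524) = -51996*1/83524 = -1857/2983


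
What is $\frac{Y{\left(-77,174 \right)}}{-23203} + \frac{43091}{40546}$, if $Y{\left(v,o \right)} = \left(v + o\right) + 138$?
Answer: $\frac{990312163}{940788838} \approx 1.0526$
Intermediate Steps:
$Y{\left(v,o \right)} = 138 + o + v$ ($Y{\left(v,o \right)} = \left(o + v\right) + 138 = 138 + o + v$)
$\frac{Y{\left(-77,174 \right)}}{-23203} + \frac{43091}{40546} = \frac{138 + 174 - 77}{-23203} + \frac{43091}{40546} = 235 \left(- \frac{1}{23203}\right) + 43091 \cdot \frac{1}{40546} = - \frac{235}{23203} + \frac{43091}{40546} = \frac{990312163}{940788838}$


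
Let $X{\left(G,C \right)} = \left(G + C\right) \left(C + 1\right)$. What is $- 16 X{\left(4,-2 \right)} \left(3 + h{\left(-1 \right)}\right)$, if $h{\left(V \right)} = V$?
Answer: $64$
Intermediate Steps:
$X{\left(G,C \right)} = \left(1 + C\right) \left(C + G\right)$ ($X{\left(G,C \right)} = \left(C + G\right) \left(1 + C\right) = \left(1 + C\right) \left(C + G\right)$)
$- 16 X{\left(4,-2 \right)} \left(3 + h{\left(-1 \right)}\right) = - 16 \left(-2 + 4 + \left(-2\right)^{2} - 8\right) \left(3 - 1\right) = - 16 \left(-2 + 4 + 4 - 8\right) 2 = - 16 \left(\left(-2\right) 2\right) = \left(-16\right) \left(-4\right) = 64$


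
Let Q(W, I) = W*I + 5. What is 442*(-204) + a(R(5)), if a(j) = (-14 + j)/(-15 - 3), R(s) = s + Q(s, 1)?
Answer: -1623025/18 ≈ -90168.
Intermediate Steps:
Q(W, I) = 5 + I*W (Q(W, I) = I*W + 5 = 5 + I*W)
R(s) = 5 + 2*s (R(s) = s + (5 + 1*s) = s + (5 + s) = 5 + 2*s)
a(j) = 7/9 - j/18 (a(j) = (-14 + j)/(-18) = (-14 + j)*(-1/18) = 7/9 - j/18)
442*(-204) + a(R(5)) = 442*(-204) + (7/9 - (5 + 2*5)/18) = -90168 + (7/9 - (5 + 10)/18) = -90168 + (7/9 - 1/18*15) = -90168 + (7/9 - ⅚) = -90168 - 1/18 = -1623025/18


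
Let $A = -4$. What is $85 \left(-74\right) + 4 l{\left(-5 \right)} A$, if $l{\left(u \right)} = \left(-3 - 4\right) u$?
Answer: $-6850$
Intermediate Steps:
$l{\left(u \right)} = - 7 u$
$85 \left(-74\right) + 4 l{\left(-5 \right)} A = 85 \left(-74\right) + 4 \left(\left(-7\right) \left(-5\right)\right) \left(-4\right) = -6290 + 4 \cdot 35 \left(-4\right) = -6290 + 140 \left(-4\right) = -6290 - 560 = -6850$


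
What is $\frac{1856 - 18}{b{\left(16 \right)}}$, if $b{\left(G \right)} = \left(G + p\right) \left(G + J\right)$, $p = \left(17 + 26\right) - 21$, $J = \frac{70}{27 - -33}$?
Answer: $\frac{5514}{1957} \approx 2.8176$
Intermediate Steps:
$J = \frac{7}{6}$ ($J = \frac{70}{27 + 33} = \frac{70}{60} = 70 \cdot \frac{1}{60} = \frac{7}{6} \approx 1.1667$)
$p = 22$ ($p = 43 - 21 = 22$)
$b{\left(G \right)} = \left(22 + G\right) \left(\frac{7}{6} + G\right)$ ($b{\left(G \right)} = \left(G + 22\right) \left(G + \frac{7}{6}\right) = \left(22 + G\right) \left(\frac{7}{6} + G\right)$)
$\frac{1856 - 18}{b{\left(16 \right)}} = \frac{1856 - 18}{\frac{77}{3} + 16^{2} + \frac{139}{6} \cdot 16} = \frac{1838}{\frac{77}{3} + 256 + \frac{1112}{3}} = \frac{1838}{\frac{1957}{3}} = 1838 \cdot \frac{3}{1957} = \frac{5514}{1957}$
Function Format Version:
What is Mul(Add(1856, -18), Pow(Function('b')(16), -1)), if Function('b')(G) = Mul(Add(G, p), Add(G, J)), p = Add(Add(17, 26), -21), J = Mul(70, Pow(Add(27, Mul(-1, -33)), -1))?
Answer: Rational(5514, 1957) ≈ 2.8176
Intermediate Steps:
J = Rational(7, 6) (J = Mul(70, Pow(Add(27, 33), -1)) = Mul(70, Pow(60, -1)) = Mul(70, Rational(1, 60)) = Rational(7, 6) ≈ 1.1667)
p = 22 (p = Add(43, -21) = 22)
Function('b')(G) = Mul(Add(22, G), Add(Rational(7, 6), G)) (Function('b')(G) = Mul(Add(G, 22), Add(G, Rational(7, 6))) = Mul(Add(22, G), Add(Rational(7, 6), G)))
Mul(Add(1856, -18), Pow(Function('b')(16), -1)) = Mul(Add(1856, -18), Pow(Add(Rational(77, 3), Pow(16, 2), Mul(Rational(139, 6), 16)), -1)) = Mul(1838, Pow(Add(Rational(77, 3), 256, Rational(1112, 3)), -1)) = Mul(1838, Pow(Rational(1957, 3), -1)) = Mul(1838, Rational(3, 1957)) = Rational(5514, 1957)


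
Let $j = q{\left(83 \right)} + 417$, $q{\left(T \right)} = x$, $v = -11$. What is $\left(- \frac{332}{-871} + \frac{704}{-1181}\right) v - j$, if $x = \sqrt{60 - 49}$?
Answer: $- \frac{426515455}{1028651} - \sqrt{11} \approx -417.95$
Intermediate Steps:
$x = \sqrt{11} \approx 3.3166$
$q{\left(T \right)} = \sqrt{11}$
$j = 417 + \sqrt{11}$ ($j = \sqrt{11} + 417 = 417 + \sqrt{11} \approx 420.32$)
$\left(- \frac{332}{-871} + \frac{704}{-1181}\right) v - j = \left(- \frac{332}{-871} + \frac{704}{-1181}\right) \left(-11\right) - \left(417 + \sqrt{11}\right) = \left(\left(-332\right) \left(- \frac{1}{871}\right) + 704 \left(- \frac{1}{1181}\right)\right) \left(-11\right) - \left(417 + \sqrt{11}\right) = \left(\frac{332}{871} - \frac{704}{1181}\right) \left(-11\right) - \left(417 + \sqrt{11}\right) = \left(- \frac{221092}{1028651}\right) \left(-11\right) - \left(417 + \sqrt{11}\right) = \frac{2432012}{1028651} - \left(417 + \sqrt{11}\right) = - \frac{426515455}{1028651} - \sqrt{11}$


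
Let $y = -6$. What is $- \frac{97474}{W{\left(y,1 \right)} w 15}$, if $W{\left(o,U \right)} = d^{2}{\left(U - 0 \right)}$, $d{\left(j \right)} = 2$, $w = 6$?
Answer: $- \frac{48737}{180} \approx -270.76$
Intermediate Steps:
$W{\left(o,U \right)} = 4$ ($W{\left(o,U \right)} = 2^{2} = 4$)
$- \frac{97474}{W{\left(y,1 \right)} w 15} = - \frac{97474}{4 \cdot 6 \cdot 15} = - \frac{97474}{24 \cdot 15} = - \frac{97474}{360} = \left(-97474\right) \frac{1}{360} = - \frac{48737}{180}$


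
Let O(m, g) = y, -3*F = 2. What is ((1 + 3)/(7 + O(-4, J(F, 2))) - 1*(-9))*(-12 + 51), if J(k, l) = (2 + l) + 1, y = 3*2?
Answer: 363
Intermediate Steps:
F = -⅔ (F = -⅓*2 = -⅔ ≈ -0.66667)
y = 6
J(k, l) = 3 + l
O(m, g) = 6
((1 + 3)/(7 + O(-4, J(F, 2))) - 1*(-9))*(-12 + 51) = ((1 + 3)/(7 + 6) - 1*(-9))*(-12 + 51) = (4/13 + 9)*39 = (121/13)*39 = 363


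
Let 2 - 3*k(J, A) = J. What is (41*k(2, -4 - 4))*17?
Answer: 0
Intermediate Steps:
k(J, A) = ⅔ - J/3
(41*k(2, -4 - 4))*17 = (41*(⅔ - ⅓*2))*17 = (41*(⅔ - ⅔))*17 = (41*0)*17 = 0*17 = 0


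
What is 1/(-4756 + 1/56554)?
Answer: -56554/268970823 ≈ -0.00021026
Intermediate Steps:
1/(-4756 + 1/56554) = 1/(-268970823/56554) = -56554/268970823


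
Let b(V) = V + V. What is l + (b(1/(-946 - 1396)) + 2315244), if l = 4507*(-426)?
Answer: 462851801/1171 ≈ 3.9526e+5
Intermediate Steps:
b(V) = 2*V
l = -1919982
l + (b(1/(-946 - 1396)) + 2315244) = -1919982 + (2/(-946 - 1396) + 2315244) = -1919982 + (2/(-2342) + 2315244) = -1919982 + (2*(-1/2342) + 2315244) = -1919982 + (-1/1171 + 2315244) = -1919982 + 2711150723/1171 = 462851801/1171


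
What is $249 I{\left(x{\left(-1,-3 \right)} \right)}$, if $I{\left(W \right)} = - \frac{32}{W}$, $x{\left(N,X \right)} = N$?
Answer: $7968$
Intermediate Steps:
$249 I{\left(x{\left(-1,-3 \right)} \right)} = 249 \left(- \frac{32}{-1}\right) = 249 \left(\left(-32\right) \left(-1\right)\right) = 249 \cdot 32 = 7968$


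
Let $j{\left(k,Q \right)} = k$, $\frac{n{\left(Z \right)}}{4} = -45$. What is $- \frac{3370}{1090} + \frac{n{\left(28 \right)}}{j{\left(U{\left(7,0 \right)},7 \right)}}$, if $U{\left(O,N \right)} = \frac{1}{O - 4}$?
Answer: $- \frac{59197}{109} \approx -543.09$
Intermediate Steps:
$n{\left(Z \right)} = -180$ ($n{\left(Z \right)} = 4 \left(-45\right) = -180$)
$U{\left(O,N \right)} = \frac{1}{-4 + O}$
$- \frac{3370}{1090} + \frac{n{\left(28 \right)}}{j{\left(U{\left(7,0 \right)},7 \right)}} = - \frac{3370}{1090} - \frac{180}{\frac{1}{-4 + 7}} = \left(-3370\right) \frac{1}{1090} - \frac{180}{\frac{1}{3}} = - \frac{337}{109} - 180 \frac{1}{\frac{1}{3}} = - \frac{337}{109} - 540 = - \frac{59197}{109}$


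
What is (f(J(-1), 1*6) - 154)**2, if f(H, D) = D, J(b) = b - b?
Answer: 21904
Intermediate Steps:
J(b) = 0
(f(J(-1), 1*6) - 154)**2 = (1*6 - 154)**2 = (6 - 154)**2 = (-148)**2 = 21904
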